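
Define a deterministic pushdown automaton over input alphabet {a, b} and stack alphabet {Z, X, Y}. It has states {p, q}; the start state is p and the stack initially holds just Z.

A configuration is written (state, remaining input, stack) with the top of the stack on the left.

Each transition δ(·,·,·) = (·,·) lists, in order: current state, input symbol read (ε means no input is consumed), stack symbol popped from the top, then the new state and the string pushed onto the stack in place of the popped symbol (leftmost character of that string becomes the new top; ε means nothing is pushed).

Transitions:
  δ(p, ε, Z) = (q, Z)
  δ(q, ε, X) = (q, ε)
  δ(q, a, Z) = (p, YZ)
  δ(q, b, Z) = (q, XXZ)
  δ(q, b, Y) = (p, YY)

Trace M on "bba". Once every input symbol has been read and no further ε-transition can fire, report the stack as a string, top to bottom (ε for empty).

(p, bba, Z)
  ε-move, top Z: go to q, push Z → (q, bba, Z)
  read b, top Z: go to q, push XXZ → (q, ba, XXZ)
  ε-move, top X: go to q, push ε → (q, ba, XZ)
  ε-move, top X: go to q, push ε → (q, ba, Z)
  read b, top Z: go to q, push XXZ → (q, a, XXZ)
  ε-move, top X: go to q, push ε → (q, a, XZ)
  ε-move, top X: go to q, push ε → (q, a, Z)
  read a, top Z: go to p, push YZ → (p, ε, YZ)
All input consumed in state p with stack YZ.

YZ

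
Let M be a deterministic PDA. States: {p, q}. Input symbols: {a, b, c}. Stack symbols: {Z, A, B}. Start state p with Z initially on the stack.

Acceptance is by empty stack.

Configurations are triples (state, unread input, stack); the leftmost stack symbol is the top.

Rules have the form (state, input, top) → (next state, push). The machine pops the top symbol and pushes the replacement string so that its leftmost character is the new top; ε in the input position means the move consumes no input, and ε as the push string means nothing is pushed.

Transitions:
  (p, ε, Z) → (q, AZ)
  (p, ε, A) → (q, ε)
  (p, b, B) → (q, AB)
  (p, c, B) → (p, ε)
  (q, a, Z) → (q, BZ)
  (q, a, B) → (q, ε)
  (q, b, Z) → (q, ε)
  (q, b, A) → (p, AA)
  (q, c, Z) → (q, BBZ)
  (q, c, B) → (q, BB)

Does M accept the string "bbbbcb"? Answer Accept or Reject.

(p, bbbbcb, Z) ⊢ (q, bbbbcb, AZ) ⊢ (p, bbbcb, AAZ) ⊢ (q, bbbcb, AZ) ⊢ (p, bbcb, AAZ) ⊢ (q, bbcb, AZ) ⊢ (p, bcb, AAZ) ⊢ (q, bcb, AZ) ⊢ (p, cb, AAZ) ⊢ (q, cb, AZ)
No transition applies at (q, cb, AZ); input not fully consumed.

Reject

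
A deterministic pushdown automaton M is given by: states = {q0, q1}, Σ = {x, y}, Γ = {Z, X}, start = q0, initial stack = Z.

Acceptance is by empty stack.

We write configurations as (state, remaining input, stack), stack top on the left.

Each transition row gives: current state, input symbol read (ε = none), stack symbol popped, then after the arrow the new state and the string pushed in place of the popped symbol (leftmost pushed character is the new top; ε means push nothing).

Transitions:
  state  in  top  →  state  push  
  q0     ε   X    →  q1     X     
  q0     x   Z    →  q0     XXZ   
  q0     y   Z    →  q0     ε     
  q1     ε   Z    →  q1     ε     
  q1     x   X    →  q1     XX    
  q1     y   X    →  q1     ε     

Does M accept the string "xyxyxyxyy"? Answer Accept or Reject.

(q0, xyxyxyxyy, Z)
  read x, top Z: go to q0, push XXZ → (q0, yxyxyxyy, XXZ)
  ε-move, top X: go to q1, push X → (q1, yxyxyxyy, XXZ)
  read y, top X: go to q1, push ε → (q1, xyxyxyy, XZ)
  read x, top X: go to q1, push XX → (q1, yxyxyy, XXZ)
  read y, top X: go to q1, push ε → (q1, xyxyy, XZ)
  read x, top X: go to q1, push XX → (q1, yxyy, XXZ)
  read y, top X: go to q1, push ε → (q1, xyy, XZ)
  read x, top X: go to q1, push XX → (q1, yy, XXZ)
  read y, top X: go to q1, push ε → (q1, y, XZ)
  read y, top X: go to q1, push ε → (q1, ε, Z)
  ε-move, top Z: go to q1, push ε → (q1, ε, ε)
All input consumed and the stack is empty.

Accept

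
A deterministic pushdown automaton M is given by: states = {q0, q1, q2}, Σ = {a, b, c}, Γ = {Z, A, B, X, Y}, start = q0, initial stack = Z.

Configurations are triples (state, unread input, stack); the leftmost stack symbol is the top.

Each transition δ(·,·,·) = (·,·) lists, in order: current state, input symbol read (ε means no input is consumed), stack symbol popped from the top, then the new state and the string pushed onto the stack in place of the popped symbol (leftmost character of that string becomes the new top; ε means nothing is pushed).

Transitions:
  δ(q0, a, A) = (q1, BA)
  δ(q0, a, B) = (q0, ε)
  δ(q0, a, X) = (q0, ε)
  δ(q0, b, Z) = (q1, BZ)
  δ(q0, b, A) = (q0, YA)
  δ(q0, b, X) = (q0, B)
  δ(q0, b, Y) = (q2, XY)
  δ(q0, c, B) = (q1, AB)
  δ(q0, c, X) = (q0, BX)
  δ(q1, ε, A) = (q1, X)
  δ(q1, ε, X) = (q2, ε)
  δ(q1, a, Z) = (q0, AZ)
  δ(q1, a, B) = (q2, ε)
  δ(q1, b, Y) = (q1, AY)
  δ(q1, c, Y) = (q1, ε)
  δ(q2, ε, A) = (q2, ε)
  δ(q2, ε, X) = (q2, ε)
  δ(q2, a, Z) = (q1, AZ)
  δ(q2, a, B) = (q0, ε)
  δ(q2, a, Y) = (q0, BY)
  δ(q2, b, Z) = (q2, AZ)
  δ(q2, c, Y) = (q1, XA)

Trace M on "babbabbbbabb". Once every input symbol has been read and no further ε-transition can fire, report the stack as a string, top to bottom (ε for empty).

Z

(q0, babbabbbbabb, Z)
  read b, top Z: go to q1, push BZ → (q1, abbabbbbabb, BZ)
  read a, top B: go to q2, push ε → (q2, bbabbbbabb, Z)
  read b, top Z: go to q2, push AZ → (q2, babbbbabb, AZ)
  ε-move, top A: go to q2, push ε → (q2, babbbbabb, Z)
  read b, top Z: go to q2, push AZ → (q2, abbbbabb, AZ)
  ε-move, top A: go to q2, push ε → (q2, abbbbabb, Z)
  read a, top Z: go to q1, push AZ → (q1, bbbbabb, AZ)
  ε-move, top A: go to q1, push X → (q1, bbbbabb, XZ)
  ε-move, top X: go to q2, push ε → (q2, bbbbabb, Z)
  read b, top Z: go to q2, push AZ → (q2, bbbabb, AZ)
  ε-move, top A: go to q2, push ε → (q2, bbbabb, Z)
  read b, top Z: go to q2, push AZ → (q2, bbabb, AZ)
  ε-move, top A: go to q2, push ε → (q2, bbabb, Z)
  read b, top Z: go to q2, push AZ → (q2, babb, AZ)
  ε-move, top A: go to q2, push ε → (q2, babb, Z)
  read b, top Z: go to q2, push AZ → (q2, abb, AZ)
  ε-move, top A: go to q2, push ε → (q2, abb, Z)
  read a, top Z: go to q1, push AZ → (q1, bb, AZ)
  ε-move, top A: go to q1, push X → (q1, bb, XZ)
  ε-move, top X: go to q2, push ε → (q2, bb, Z)
  read b, top Z: go to q2, push AZ → (q2, b, AZ)
  ε-move, top A: go to q2, push ε → (q2, b, Z)
  read b, top Z: go to q2, push AZ → (q2, ε, AZ)
  ε-move, top A: go to q2, push ε → (q2, ε, Z)
All input consumed in state q2 with stack Z.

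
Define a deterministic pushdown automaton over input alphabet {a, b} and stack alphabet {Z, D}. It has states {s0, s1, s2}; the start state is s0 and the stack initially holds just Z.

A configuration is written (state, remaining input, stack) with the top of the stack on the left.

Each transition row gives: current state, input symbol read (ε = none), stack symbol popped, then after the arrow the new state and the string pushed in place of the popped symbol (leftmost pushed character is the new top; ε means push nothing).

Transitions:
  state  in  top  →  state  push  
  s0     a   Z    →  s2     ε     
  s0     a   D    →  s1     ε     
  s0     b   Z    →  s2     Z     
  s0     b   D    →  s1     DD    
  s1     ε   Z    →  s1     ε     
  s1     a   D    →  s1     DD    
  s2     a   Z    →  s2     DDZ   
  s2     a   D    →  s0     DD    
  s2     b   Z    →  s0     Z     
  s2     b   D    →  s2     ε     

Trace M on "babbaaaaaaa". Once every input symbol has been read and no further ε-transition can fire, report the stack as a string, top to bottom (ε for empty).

DDDDDDZ

(s0, babbaaaaaaa, Z) ⊢ (s2, abbaaaaaaa, Z) ⊢ (s2, bbaaaaaaa, DDZ) ⊢ (s2, baaaaaaa, DZ) ⊢ (s2, aaaaaaa, Z) ⊢ (s2, aaaaaa, DDZ) ⊢ (s0, aaaaa, DDDZ) ⊢ (s1, aaaa, DDZ) ⊢ (s1, aaa, DDDZ) ⊢ (s1, aa, DDDDZ) ⊢ (s1, a, DDDDDZ) ⊢ (s1, ε, DDDDDDZ)
All input consumed in state s1 with stack DDDDDDZ.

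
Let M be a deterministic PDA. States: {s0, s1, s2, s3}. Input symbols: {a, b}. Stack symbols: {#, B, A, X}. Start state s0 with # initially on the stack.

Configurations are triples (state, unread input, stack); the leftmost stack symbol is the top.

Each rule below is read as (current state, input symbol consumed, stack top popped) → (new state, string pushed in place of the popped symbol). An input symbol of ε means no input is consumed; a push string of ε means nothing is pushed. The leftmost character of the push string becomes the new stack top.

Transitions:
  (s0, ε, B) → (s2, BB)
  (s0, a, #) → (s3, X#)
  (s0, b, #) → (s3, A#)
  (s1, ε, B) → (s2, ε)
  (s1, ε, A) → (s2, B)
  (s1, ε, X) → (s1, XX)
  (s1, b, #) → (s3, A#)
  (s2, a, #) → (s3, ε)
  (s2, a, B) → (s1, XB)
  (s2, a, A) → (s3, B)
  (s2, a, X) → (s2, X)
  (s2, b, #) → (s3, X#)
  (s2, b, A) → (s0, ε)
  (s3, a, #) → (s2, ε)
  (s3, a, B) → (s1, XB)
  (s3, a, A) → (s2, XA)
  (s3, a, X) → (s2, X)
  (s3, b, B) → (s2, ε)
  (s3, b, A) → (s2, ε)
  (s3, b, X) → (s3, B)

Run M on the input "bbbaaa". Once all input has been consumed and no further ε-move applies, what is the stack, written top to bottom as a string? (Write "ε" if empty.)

(s0, bbbaaa, #)
  read b, top #: go to s3, push A# → (s3, bbaaa, A#)
  read b, top A: go to s2, push ε → (s2, baaa, #)
  read b, top #: go to s3, push X# → (s3, aaa, X#)
  read a, top X: go to s2, push X → (s2, aa, X#)
  read a, top X: go to s2, push X → (s2, a, X#)
  read a, top X: go to s2, push X → (s2, ε, X#)
All input consumed in state s2 with stack X#.

X#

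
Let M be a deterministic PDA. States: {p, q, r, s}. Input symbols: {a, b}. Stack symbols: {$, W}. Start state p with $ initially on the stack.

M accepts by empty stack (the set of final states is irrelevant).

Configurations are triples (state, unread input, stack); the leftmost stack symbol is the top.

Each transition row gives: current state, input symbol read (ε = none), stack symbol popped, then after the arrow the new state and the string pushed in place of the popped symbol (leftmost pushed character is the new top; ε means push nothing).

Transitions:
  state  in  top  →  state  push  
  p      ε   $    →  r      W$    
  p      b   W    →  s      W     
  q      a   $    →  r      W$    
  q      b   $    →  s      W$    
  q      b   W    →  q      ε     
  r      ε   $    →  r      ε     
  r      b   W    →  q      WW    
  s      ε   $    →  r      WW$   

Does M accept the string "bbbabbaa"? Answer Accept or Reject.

(p, bbbabbaa, $) ⊢ (r, bbbabbaa, W$) ⊢ (q, bbabbaa, WW$) ⊢ (q, babbaa, W$) ⊢ (q, abbaa, $) ⊢ (r, bbaa, W$) ⊢ (q, baa, WW$) ⊢ (q, aa, W$)
No transition applies at (q, aa, W$); input not fully consumed.

Reject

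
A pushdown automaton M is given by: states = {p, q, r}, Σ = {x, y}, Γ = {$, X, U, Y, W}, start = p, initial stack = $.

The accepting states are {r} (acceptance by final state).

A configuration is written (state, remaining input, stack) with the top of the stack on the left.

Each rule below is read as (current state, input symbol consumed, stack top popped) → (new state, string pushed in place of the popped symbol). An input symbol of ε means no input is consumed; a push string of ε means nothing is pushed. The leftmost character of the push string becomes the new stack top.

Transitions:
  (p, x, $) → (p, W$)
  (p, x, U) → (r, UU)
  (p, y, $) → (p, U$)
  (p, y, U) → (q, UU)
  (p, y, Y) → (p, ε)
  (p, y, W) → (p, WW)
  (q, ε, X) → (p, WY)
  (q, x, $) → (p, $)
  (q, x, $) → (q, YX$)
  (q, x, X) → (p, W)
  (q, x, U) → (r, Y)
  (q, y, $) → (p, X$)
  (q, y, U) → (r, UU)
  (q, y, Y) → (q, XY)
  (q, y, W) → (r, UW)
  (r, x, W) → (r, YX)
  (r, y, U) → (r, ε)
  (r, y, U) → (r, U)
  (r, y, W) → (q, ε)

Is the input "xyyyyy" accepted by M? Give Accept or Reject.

No computation consumes all input and reaches a final state.

Reject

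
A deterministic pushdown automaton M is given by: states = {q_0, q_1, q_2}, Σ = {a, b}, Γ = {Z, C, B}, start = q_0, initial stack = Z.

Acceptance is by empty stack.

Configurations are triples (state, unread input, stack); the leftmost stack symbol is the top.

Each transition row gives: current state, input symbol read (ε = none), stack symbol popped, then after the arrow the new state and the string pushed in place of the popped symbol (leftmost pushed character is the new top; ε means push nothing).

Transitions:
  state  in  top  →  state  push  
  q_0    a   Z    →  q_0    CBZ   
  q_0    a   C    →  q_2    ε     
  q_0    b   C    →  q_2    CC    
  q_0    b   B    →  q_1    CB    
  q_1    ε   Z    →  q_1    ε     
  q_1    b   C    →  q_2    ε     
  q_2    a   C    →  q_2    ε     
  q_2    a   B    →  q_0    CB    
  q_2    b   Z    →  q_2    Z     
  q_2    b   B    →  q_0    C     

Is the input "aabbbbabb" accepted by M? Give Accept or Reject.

(q_0, aabbbbabb, Z) ⊢ (q_0, abbbbabb, CBZ) ⊢ (q_2, bbbbabb, BZ) ⊢ (q_0, bbbabb, CZ) ⊢ (q_2, bbabb, CCZ)
No transition applies at (q_2, bbabb, CCZ); input not fully consumed.

Reject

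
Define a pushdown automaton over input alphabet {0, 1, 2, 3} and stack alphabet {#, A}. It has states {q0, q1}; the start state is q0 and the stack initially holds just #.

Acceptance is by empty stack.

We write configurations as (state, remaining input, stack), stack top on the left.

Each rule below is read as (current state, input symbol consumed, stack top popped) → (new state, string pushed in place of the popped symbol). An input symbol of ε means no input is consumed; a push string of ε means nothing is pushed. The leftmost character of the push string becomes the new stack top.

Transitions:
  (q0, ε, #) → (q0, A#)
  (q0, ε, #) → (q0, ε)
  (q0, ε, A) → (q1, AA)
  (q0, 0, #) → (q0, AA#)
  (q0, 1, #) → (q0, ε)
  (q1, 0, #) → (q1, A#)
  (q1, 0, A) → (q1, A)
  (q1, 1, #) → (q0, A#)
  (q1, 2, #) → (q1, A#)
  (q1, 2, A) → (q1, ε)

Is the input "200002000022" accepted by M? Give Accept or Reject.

Reject

No computation consumes all input and empties the stack.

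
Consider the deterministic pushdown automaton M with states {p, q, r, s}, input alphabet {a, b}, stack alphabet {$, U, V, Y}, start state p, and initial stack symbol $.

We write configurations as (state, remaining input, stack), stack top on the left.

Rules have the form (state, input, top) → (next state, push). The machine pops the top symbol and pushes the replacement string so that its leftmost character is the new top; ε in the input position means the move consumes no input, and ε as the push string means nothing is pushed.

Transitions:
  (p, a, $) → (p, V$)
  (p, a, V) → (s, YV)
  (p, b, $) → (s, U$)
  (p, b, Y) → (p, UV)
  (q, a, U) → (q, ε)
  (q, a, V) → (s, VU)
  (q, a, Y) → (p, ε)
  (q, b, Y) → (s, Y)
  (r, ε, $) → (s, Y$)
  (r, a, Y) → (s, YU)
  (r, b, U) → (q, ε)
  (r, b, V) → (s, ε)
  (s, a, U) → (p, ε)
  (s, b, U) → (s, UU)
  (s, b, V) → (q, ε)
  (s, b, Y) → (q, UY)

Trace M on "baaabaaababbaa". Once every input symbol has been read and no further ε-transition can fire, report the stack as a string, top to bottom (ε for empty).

(p, baaabaaababbaa, $)
  read b, top $: go to s, push U$ → (s, aaabaaababbaa, U$)
  read a, top U: go to p, push ε → (p, aabaaababbaa, $)
  read a, top $: go to p, push V$ → (p, abaaababbaa, V$)
  read a, top V: go to s, push YV → (s, baaababbaa, YV$)
  read b, top Y: go to q, push UY → (q, aaababbaa, UYV$)
  read a, top U: go to q, push ε → (q, aababbaa, YV$)
  read a, top Y: go to p, push ε → (p, ababbaa, V$)
  read a, top V: go to s, push YV → (s, babbaa, YV$)
  read b, top Y: go to q, push UY → (q, abbaa, UYV$)
  read a, top U: go to q, push ε → (q, bbaa, YV$)
  read b, top Y: go to s, push Y → (s, baa, YV$)
  read b, top Y: go to q, push UY → (q, aa, UYV$)
  read a, top U: go to q, push ε → (q, a, YV$)
  read a, top Y: go to p, push ε → (p, ε, V$)
All input consumed in state p with stack V$.

V$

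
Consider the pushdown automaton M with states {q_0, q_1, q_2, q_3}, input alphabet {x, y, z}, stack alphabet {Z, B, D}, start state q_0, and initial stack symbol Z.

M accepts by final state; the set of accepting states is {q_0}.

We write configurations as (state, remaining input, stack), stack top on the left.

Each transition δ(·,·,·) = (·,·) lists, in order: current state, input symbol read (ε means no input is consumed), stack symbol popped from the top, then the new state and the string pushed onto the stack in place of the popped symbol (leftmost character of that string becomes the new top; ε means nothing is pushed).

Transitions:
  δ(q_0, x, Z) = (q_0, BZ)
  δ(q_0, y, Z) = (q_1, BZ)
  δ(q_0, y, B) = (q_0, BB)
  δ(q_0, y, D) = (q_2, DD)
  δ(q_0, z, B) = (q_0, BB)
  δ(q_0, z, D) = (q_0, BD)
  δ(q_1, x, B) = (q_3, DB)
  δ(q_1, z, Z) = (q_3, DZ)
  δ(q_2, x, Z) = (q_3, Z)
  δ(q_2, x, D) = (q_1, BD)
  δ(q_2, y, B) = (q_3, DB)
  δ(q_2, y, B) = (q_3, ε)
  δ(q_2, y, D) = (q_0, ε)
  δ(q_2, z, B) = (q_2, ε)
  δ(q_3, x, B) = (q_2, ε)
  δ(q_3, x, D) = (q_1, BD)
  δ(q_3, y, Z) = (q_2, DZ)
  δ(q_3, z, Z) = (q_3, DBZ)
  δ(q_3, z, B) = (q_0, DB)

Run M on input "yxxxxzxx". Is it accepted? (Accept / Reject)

Reject

No computation consumes all input and reaches a final state.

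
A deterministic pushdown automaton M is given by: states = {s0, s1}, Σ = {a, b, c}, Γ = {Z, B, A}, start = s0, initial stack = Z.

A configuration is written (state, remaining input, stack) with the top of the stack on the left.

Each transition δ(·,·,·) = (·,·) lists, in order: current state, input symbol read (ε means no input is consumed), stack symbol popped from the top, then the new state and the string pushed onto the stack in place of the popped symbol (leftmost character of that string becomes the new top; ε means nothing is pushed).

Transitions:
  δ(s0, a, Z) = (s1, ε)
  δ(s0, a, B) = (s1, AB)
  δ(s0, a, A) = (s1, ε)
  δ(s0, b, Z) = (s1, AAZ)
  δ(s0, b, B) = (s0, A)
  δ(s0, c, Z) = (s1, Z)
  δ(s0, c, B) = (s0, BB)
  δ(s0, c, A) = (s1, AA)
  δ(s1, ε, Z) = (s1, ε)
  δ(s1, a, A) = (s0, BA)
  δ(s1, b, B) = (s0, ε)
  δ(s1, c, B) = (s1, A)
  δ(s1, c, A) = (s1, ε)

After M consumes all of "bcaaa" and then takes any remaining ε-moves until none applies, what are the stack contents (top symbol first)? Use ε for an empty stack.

BABAZ

(s0, bcaaa, Z)
  read b, top Z: go to s1, push AAZ → (s1, caaa, AAZ)
  read c, top A: go to s1, push ε → (s1, aaa, AZ)
  read a, top A: go to s0, push BA → (s0, aa, BAZ)
  read a, top B: go to s1, push AB → (s1, a, ABAZ)
  read a, top A: go to s0, push BA → (s0, ε, BABAZ)
All input consumed in state s0 with stack BABAZ.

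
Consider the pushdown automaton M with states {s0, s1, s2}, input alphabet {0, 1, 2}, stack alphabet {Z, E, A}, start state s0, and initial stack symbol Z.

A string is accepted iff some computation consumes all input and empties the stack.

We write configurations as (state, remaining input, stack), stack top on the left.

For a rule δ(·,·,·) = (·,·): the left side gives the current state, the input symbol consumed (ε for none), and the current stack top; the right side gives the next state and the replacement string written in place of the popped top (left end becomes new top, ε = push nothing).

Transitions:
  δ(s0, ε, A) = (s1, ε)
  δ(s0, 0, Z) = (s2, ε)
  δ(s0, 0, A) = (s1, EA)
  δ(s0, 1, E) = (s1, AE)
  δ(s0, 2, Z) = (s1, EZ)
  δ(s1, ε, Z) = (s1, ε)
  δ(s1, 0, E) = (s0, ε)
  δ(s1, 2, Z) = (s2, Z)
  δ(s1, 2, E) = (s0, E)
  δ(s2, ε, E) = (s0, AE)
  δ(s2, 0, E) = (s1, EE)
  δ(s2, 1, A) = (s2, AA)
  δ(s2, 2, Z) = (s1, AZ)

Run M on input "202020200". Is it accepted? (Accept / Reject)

Accept

One accepting computation: (s0, 202020200, Z) ⊢ (s1, 02020200, EZ) ⊢ (s0, 2020200, Z) ⊢ (s1, 020200, EZ) ⊢ (s0, 20200, Z) ⊢ (s1, 0200, EZ) ⊢ (s0, 200, Z) ⊢ (s1, 00, EZ) ⊢ (s0, 0, Z) ⊢ (s2, ε, ε)
All input consumed and the stack is empty.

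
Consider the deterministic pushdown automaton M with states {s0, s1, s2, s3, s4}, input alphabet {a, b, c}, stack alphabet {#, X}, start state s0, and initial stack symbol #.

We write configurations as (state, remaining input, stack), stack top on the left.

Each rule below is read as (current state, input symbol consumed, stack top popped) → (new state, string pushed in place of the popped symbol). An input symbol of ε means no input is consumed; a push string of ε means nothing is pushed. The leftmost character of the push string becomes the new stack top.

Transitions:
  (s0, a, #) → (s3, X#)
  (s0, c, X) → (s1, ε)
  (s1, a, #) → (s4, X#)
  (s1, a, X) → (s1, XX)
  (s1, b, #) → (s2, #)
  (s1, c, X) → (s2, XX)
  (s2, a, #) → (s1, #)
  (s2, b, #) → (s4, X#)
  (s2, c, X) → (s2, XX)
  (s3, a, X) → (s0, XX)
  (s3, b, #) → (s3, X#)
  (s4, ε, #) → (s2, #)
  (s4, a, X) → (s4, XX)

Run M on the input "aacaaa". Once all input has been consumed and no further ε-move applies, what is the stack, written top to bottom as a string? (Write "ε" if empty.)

XXXX#

(s0, aacaaa, #)
  read a, top #: go to s3, push X# → (s3, acaaa, X#)
  read a, top X: go to s0, push XX → (s0, caaa, XX#)
  read c, top X: go to s1, push ε → (s1, aaa, X#)
  read a, top X: go to s1, push XX → (s1, aa, XX#)
  read a, top X: go to s1, push XX → (s1, a, XXX#)
  read a, top X: go to s1, push XX → (s1, ε, XXXX#)
All input consumed in state s1 with stack XXXX#.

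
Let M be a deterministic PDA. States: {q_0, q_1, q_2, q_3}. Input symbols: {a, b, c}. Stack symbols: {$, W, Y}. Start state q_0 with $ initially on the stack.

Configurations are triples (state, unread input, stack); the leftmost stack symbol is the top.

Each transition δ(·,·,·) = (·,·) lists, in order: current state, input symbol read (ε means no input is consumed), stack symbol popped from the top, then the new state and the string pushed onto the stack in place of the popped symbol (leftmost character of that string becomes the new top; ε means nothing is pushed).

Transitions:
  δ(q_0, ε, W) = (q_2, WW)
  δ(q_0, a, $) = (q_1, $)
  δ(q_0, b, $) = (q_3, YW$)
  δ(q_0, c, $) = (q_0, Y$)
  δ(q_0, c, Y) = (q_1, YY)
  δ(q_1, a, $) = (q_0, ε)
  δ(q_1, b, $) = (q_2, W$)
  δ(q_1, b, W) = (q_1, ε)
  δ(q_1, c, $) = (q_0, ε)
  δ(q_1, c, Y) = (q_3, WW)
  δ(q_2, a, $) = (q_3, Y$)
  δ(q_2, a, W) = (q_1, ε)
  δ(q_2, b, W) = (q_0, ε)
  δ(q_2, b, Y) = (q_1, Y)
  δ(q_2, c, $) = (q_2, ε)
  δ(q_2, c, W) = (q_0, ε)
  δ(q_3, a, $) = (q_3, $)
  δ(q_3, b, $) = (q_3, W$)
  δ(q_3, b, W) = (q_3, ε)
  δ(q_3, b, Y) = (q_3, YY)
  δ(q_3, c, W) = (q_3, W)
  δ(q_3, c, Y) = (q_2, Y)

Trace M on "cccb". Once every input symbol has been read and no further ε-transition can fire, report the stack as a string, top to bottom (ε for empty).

(q_0, cccb, $) ⊢ (q_0, ccb, Y$) ⊢ (q_1, cb, YY$) ⊢ (q_3, b, WWY$) ⊢ (q_3, ε, WY$)
All input consumed in state q_3 with stack WY$.

WY$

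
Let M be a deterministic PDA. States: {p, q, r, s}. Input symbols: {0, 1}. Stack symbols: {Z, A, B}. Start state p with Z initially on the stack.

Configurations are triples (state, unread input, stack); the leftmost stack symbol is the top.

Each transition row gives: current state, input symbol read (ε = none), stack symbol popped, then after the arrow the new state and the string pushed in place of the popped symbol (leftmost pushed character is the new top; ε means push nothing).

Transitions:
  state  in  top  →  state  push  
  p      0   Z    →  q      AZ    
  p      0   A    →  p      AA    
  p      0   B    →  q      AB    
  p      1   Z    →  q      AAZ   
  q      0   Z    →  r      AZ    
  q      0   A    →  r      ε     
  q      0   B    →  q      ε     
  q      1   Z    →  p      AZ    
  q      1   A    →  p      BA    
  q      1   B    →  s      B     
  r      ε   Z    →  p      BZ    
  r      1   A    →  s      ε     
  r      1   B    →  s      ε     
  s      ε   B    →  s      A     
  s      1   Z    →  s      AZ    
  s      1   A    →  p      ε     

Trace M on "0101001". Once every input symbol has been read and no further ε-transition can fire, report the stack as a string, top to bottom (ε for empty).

(p, 0101001, Z)
  read 0, top Z: go to q, push AZ → (q, 101001, AZ)
  read 1, top A: go to p, push BA → (p, 01001, BAZ)
  read 0, top B: go to q, push AB → (q, 1001, ABAZ)
  read 1, top A: go to p, push BA → (p, 001, BABAZ)
  read 0, top B: go to q, push AB → (q, 01, ABABAZ)
  read 0, top A: go to r, push ε → (r, 1, BABAZ)
  read 1, top B: go to s, push ε → (s, ε, ABAZ)
All input consumed in state s with stack ABAZ.

ABAZ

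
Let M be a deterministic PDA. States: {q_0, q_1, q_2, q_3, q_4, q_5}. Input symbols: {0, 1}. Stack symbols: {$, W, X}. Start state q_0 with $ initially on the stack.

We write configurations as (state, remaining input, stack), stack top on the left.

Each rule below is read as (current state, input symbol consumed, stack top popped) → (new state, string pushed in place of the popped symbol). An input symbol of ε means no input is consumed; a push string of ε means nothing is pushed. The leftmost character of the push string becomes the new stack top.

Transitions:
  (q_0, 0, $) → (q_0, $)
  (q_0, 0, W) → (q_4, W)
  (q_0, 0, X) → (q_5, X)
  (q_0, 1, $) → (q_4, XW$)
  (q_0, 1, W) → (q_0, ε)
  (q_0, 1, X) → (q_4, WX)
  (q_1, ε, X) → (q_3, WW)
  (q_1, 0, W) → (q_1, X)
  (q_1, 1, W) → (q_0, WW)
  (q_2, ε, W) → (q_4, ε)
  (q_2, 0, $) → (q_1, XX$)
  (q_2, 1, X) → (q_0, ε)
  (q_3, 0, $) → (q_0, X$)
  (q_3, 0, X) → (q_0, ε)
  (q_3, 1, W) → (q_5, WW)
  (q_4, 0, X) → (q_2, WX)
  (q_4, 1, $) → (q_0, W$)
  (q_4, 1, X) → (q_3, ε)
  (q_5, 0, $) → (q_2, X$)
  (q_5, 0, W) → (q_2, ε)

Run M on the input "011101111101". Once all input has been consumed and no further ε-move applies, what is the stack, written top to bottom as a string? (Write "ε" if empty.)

W$

(q_0, 011101111101, $)
  read 0, top $: go to q_0, push $ → (q_0, 11101111101, $)
  read 1, top $: go to q_4, push XW$ → (q_4, 1101111101, XW$)
  read 1, top X: go to q_3, push ε → (q_3, 101111101, W$)
  read 1, top W: go to q_5, push WW → (q_5, 01111101, WW$)
  read 0, top W: go to q_2, push ε → (q_2, 1111101, W$)
  ε-move, top W: go to q_4, push ε → (q_4, 1111101, $)
  read 1, top $: go to q_0, push W$ → (q_0, 111101, W$)
  read 1, top W: go to q_0, push ε → (q_0, 11101, $)
  read 1, top $: go to q_4, push XW$ → (q_4, 1101, XW$)
  read 1, top X: go to q_3, push ε → (q_3, 101, W$)
  read 1, top W: go to q_5, push WW → (q_5, 01, WW$)
  read 0, top W: go to q_2, push ε → (q_2, 1, W$)
  ε-move, top W: go to q_4, push ε → (q_4, 1, $)
  read 1, top $: go to q_0, push W$ → (q_0, ε, W$)
All input consumed in state q_0 with stack W$.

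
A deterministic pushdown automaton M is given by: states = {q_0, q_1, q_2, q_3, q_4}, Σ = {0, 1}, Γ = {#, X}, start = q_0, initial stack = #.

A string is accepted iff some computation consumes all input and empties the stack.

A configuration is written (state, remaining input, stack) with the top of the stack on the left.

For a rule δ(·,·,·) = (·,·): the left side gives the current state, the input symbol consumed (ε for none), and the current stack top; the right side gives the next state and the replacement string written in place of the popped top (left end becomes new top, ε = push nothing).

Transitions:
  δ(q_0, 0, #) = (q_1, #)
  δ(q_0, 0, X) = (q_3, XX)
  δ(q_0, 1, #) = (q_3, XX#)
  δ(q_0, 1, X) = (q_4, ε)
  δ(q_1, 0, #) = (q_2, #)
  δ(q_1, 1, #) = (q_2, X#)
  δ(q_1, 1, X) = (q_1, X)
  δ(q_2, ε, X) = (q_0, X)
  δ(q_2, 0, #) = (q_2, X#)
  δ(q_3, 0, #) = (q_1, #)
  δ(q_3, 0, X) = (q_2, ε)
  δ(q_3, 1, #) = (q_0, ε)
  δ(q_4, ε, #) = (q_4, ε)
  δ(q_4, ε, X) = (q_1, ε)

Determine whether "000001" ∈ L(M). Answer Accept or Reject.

(q_0, 000001, #)
  read 0, top #: go to q_1, push # → (q_1, 00001, #)
  read 0, top #: go to q_2, push # → (q_2, 0001, #)
  read 0, top #: go to q_2, push X# → (q_2, 001, X#)
  ε-move, top X: go to q_0, push X → (q_0, 001, X#)
  read 0, top X: go to q_3, push XX → (q_3, 01, XX#)
  read 0, top X: go to q_2, push ε → (q_2, 1, X#)
  ε-move, top X: go to q_0, push X → (q_0, 1, X#)
  read 1, top X: go to q_4, push ε → (q_4, ε, #)
  ε-move, top #: go to q_4, push ε → (q_4, ε, ε)
All input consumed and the stack is empty.

Accept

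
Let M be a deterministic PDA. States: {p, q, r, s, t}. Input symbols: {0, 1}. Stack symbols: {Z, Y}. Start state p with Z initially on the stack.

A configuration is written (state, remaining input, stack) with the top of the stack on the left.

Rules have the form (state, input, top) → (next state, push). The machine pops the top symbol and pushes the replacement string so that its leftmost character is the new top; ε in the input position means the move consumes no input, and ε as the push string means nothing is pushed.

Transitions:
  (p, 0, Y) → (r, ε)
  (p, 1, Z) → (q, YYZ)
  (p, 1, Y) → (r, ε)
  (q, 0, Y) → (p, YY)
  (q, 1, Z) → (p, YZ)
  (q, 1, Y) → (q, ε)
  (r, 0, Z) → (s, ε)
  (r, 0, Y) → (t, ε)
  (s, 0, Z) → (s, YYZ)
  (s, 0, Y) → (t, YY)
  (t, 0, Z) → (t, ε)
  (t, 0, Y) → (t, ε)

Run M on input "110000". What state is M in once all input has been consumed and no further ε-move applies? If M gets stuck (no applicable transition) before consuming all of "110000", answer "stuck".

(p, 110000, Z)
  read 1, top Z: go to q, push YYZ → (q, 10000, YYZ)
  read 1, top Y: go to q, push ε → (q, 0000, YZ)
  read 0, top Y: go to p, push YY → (p, 000, YYZ)
  read 0, top Y: go to r, push ε → (r, 00, YZ)
  read 0, top Y: go to t, push ε → (t, 0, Z)
  read 0, top Z: go to t, push ε → (t, ε, ε)
All input consumed; M is in state t.

t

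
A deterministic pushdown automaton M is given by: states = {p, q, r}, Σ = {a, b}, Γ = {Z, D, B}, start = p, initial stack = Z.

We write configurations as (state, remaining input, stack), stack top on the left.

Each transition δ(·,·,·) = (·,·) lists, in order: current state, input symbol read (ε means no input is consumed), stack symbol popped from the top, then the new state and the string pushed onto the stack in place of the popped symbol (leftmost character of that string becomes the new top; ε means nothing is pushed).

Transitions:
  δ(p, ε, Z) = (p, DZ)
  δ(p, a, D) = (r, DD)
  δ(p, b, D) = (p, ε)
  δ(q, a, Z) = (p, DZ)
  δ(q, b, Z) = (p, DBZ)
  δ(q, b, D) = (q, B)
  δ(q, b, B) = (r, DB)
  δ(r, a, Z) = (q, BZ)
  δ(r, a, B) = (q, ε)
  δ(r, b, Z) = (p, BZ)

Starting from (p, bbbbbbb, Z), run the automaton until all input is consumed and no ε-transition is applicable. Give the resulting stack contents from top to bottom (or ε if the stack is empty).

DZ

(p, bbbbbbb, Z)
  ε-move, top Z: go to p, push DZ → (p, bbbbbbb, DZ)
  read b, top D: go to p, push ε → (p, bbbbbb, Z)
  ε-move, top Z: go to p, push DZ → (p, bbbbbb, DZ)
  read b, top D: go to p, push ε → (p, bbbbb, Z)
  ε-move, top Z: go to p, push DZ → (p, bbbbb, DZ)
  read b, top D: go to p, push ε → (p, bbbb, Z)
  ε-move, top Z: go to p, push DZ → (p, bbbb, DZ)
  read b, top D: go to p, push ε → (p, bbb, Z)
  ε-move, top Z: go to p, push DZ → (p, bbb, DZ)
  read b, top D: go to p, push ε → (p, bb, Z)
  ε-move, top Z: go to p, push DZ → (p, bb, DZ)
  read b, top D: go to p, push ε → (p, b, Z)
  ε-move, top Z: go to p, push DZ → (p, b, DZ)
  read b, top D: go to p, push ε → (p, ε, Z)
  ε-move, top Z: go to p, push DZ → (p, ε, DZ)
All input consumed in state p with stack DZ.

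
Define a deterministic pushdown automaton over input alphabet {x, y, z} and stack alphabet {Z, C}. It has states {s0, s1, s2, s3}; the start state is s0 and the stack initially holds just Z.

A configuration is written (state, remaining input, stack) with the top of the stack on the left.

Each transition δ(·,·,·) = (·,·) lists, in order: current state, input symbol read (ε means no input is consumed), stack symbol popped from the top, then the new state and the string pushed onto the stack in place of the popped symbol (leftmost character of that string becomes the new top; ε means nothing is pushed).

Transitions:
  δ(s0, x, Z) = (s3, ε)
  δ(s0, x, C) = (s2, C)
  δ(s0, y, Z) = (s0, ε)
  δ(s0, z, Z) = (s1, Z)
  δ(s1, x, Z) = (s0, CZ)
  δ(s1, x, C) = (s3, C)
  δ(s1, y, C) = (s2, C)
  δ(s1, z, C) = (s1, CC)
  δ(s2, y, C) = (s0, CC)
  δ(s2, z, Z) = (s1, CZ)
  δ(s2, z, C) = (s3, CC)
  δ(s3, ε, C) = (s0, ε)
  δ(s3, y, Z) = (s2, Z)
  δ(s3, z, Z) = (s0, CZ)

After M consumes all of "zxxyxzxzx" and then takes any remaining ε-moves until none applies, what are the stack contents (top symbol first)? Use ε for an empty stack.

(s0, zxxyxzxzx, Z)
  read z, top Z: go to s1, push Z → (s1, xxyxzxzx, Z)
  read x, top Z: go to s0, push CZ → (s0, xyxzxzx, CZ)
  read x, top C: go to s2, push C → (s2, yxzxzx, CZ)
  read y, top C: go to s0, push CC → (s0, xzxzx, CCZ)
  read x, top C: go to s2, push C → (s2, zxzx, CCZ)
  read z, top C: go to s3, push CC → (s3, xzx, CCCZ)
  ε-move, top C: go to s0, push ε → (s0, xzx, CCZ)
  read x, top C: go to s2, push C → (s2, zx, CCZ)
  read z, top C: go to s3, push CC → (s3, x, CCCZ)
  ε-move, top C: go to s0, push ε → (s0, x, CCZ)
  read x, top C: go to s2, push C → (s2, ε, CCZ)
All input consumed in state s2 with stack CCZ.

CCZ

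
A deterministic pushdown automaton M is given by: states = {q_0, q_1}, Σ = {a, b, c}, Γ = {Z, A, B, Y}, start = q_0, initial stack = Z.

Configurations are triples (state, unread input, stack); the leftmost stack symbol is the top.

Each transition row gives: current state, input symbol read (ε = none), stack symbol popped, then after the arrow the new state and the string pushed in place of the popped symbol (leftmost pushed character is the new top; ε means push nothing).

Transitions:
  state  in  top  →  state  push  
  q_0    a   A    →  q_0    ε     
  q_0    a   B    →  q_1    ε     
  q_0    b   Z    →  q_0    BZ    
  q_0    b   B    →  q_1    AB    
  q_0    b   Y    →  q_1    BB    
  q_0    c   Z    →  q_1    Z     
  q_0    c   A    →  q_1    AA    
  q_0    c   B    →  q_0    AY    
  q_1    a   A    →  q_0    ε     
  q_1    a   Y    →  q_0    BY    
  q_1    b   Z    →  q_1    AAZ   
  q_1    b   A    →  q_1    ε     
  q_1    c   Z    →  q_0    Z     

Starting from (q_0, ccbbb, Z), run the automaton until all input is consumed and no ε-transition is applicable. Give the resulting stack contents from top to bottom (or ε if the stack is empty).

(q_0, ccbbb, Z) ⊢ (q_1, cbbb, Z) ⊢ (q_0, bbb, Z) ⊢ (q_0, bb, BZ) ⊢ (q_1, b, ABZ) ⊢ (q_1, ε, BZ)
All input consumed in state q_1 with stack BZ.

BZ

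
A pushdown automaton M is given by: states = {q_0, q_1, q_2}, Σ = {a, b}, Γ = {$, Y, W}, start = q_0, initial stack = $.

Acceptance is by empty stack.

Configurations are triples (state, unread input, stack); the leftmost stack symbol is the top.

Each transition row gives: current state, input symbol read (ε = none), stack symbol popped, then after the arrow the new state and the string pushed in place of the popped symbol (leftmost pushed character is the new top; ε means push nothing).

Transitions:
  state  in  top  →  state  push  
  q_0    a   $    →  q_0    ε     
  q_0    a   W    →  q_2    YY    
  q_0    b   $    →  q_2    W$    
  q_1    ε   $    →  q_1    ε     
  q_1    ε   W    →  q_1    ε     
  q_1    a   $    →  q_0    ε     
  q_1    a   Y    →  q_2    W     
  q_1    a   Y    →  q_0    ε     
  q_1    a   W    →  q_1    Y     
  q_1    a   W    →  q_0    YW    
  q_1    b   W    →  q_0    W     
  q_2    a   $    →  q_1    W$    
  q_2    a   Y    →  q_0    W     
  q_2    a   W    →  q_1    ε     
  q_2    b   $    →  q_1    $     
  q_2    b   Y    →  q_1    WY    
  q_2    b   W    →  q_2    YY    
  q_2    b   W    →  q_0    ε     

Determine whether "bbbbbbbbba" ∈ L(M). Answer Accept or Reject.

One accepting computation: (q_0, bbbbbbbbba, $) ⊢ (q_2, bbbbbbbba, W$) ⊢ (q_0, bbbbbbba, $) ⊢ (q_2, bbbbbba, W$) ⊢ (q_0, bbbbba, $) ⊢ (q_2, bbbba, W$) ⊢ (q_0, bbba, $) ⊢ (q_2, bba, W$) ⊢ (q_0, ba, $) ⊢ (q_2, a, W$) ⊢ (q_1, ε, $) ⊢ (q_1, ε, ε)
All input consumed and the stack is empty.

Accept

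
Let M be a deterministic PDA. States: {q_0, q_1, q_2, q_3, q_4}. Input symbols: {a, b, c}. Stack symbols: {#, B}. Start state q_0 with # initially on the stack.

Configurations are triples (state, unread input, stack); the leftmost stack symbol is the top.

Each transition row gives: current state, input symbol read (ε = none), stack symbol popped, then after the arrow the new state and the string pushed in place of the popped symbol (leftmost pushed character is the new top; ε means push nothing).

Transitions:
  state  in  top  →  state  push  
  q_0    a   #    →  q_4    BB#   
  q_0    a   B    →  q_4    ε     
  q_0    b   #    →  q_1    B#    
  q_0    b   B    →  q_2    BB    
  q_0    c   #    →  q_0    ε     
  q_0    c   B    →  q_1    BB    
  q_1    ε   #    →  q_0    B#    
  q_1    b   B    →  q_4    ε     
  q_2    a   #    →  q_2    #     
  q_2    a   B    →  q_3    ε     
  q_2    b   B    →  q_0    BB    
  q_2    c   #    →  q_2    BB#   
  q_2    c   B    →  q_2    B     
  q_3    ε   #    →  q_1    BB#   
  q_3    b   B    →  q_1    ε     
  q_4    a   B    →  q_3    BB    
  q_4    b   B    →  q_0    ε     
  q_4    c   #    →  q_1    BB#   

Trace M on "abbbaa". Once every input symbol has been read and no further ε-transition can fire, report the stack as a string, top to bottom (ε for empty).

(q_0, abbbaa, #)
  read a, top #: go to q_4, push BB# → (q_4, bbbaa, BB#)
  read b, top B: go to q_0, push ε → (q_0, bbaa, B#)
  read b, top B: go to q_2, push BB → (q_2, baa, BB#)
  read b, top B: go to q_0, push BB → (q_0, aa, BBB#)
  read a, top B: go to q_4, push ε → (q_4, a, BB#)
  read a, top B: go to q_3, push BB → (q_3, ε, BBB#)
All input consumed in state q_3 with stack BBB#.

BBB#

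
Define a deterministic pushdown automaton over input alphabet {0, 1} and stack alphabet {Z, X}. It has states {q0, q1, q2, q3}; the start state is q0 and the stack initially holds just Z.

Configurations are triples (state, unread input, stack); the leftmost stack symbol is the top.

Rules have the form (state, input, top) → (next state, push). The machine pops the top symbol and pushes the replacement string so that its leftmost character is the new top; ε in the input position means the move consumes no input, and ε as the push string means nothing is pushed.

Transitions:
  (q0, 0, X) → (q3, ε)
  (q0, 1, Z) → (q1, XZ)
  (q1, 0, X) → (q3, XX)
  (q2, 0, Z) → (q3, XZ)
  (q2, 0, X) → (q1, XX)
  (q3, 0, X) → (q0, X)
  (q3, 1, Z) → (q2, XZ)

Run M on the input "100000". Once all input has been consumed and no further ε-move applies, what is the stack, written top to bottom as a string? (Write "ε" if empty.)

Z

(q0, 100000, Z)
  read 1, top Z: go to q1, push XZ → (q1, 00000, XZ)
  read 0, top X: go to q3, push XX → (q3, 0000, XXZ)
  read 0, top X: go to q0, push X → (q0, 000, XXZ)
  read 0, top X: go to q3, push ε → (q3, 00, XZ)
  read 0, top X: go to q0, push X → (q0, 0, XZ)
  read 0, top X: go to q3, push ε → (q3, ε, Z)
All input consumed in state q3 with stack Z.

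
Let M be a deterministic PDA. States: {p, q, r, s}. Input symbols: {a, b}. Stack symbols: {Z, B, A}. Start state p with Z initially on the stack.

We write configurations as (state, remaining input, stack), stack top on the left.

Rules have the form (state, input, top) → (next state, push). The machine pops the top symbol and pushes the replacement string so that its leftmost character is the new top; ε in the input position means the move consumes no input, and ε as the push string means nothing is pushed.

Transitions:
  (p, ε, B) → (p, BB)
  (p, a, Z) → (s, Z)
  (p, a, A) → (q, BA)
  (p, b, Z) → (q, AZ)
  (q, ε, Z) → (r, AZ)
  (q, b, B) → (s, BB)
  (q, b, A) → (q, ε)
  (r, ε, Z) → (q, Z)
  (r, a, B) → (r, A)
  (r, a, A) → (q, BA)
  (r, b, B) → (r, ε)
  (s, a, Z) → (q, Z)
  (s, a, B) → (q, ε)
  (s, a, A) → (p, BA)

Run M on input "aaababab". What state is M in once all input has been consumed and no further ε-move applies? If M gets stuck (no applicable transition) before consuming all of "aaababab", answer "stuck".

s

(p, aaababab, Z)
  read a, top Z: go to s, push Z → (s, aababab, Z)
  read a, top Z: go to q, push Z → (q, ababab, Z)
  ε-move, top Z: go to r, push AZ → (r, ababab, AZ)
  read a, top A: go to q, push BA → (q, babab, BAZ)
  read b, top B: go to s, push BB → (s, abab, BBAZ)
  read a, top B: go to q, push ε → (q, bab, BAZ)
  read b, top B: go to s, push BB → (s, ab, BBAZ)
  read a, top B: go to q, push ε → (q, b, BAZ)
  read b, top B: go to s, push BB → (s, ε, BBAZ)
All input consumed; M is in state s.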